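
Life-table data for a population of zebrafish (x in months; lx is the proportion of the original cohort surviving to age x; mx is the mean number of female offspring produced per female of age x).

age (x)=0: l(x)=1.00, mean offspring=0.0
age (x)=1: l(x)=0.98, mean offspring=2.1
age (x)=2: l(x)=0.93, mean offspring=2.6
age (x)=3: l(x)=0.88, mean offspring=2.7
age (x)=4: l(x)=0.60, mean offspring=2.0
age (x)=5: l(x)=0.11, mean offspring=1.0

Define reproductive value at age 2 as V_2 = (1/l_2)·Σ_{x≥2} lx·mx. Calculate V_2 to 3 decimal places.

lx·mx for x ≥ 2: 2.418, 2.376, 1.2, 0.11 → sum = 6.104
V_2 = 6.104 / l_2 = 6.104 / 0.93 = 6.563441… → 6.563

6.563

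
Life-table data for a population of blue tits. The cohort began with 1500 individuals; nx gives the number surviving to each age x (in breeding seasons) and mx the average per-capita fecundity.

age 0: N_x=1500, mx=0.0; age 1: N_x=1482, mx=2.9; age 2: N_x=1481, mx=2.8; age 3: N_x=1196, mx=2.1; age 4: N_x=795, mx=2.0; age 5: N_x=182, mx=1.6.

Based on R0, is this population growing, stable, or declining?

lx = nx/n0 = nx/1500: 1, 0.988, 0.98733…, 0.79733…, 0.53, 0.12133…
R0 = Σ lx·mx = 0 + 2.8652 + 2.764533… + 1.6744… + 1.06 + 0.194133… = 8.558267…
R0 > 1, so the population is growing.

growing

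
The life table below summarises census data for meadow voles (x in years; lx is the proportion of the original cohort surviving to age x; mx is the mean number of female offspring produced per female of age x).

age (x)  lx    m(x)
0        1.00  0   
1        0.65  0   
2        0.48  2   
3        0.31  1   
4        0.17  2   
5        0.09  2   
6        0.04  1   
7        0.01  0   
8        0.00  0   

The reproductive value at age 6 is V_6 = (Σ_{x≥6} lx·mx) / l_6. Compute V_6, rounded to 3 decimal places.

1.000

lx·mx for x ≥ 6: 0.04, 0, 0 → sum = 0.04
V_6 = 0.04 / l_6 = 0.04 / 0.04 = 1 → 1.000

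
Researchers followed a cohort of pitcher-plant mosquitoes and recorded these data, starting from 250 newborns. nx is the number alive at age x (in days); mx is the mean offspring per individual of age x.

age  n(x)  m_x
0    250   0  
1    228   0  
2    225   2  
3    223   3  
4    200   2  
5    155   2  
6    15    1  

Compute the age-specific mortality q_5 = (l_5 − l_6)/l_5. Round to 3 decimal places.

lx = nx/n0 = nx/250: 1, 0.912, 0.9, 0.892, 0.8, 0.62, 0.06
q_5 = (l_5 − l_6) / l_5 = (0.62 − 0.06) / 0.62
     = 0.56 / 0.62 = 0.903226… → 0.903

0.903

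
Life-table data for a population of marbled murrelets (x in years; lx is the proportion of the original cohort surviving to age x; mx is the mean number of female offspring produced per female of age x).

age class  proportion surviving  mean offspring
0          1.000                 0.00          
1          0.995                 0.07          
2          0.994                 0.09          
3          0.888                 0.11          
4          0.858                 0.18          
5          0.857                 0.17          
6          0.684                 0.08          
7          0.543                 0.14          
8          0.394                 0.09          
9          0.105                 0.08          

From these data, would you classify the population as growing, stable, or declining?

R0 = Σ lx·mx = 0 + 0.06965 + 0.08946 + 0.09768 + 0.15444 + 0.14569 + 0.05472 + 0.07602 + 0.03546 + 0.0084 = 0.73152
R0 < 1, so the population is declining.

declining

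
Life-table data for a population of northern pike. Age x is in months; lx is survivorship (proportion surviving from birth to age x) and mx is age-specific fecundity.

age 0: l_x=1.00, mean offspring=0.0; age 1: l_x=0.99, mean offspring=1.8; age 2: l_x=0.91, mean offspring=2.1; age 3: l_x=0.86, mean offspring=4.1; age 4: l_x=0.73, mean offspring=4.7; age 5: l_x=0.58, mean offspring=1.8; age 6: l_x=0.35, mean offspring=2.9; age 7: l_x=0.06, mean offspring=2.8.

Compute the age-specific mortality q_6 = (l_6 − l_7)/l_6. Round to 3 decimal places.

q_6 = (l_6 − l_7) / l_6 = (0.35 − 0.06) / 0.35
     = 0.29 / 0.35 = 0.828571… → 0.829

0.829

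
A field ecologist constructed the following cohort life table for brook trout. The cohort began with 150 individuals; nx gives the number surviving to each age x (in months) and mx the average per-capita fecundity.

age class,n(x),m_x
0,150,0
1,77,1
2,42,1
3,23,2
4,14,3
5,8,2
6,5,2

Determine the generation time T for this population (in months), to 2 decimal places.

lx = nx/n0 = nx/150: 1, 0.51333…, 0.28, 0.15333…, 0.09333…, 0.05333…, 0.03333…
lx·mx: 0, 0.513333…, 0.28, 0.306667…, 0.28…, 0.106667…, 0.066667… → R0 = 1.553333…
x·lx·mx: 0, 0.513333…, 0.56, 0.92…, 1.12…, 0.533333…, 0.4… → Σ = 4.046667…
T = 4.046667… / 1.553333… = 2.60515… → 2.61

2.61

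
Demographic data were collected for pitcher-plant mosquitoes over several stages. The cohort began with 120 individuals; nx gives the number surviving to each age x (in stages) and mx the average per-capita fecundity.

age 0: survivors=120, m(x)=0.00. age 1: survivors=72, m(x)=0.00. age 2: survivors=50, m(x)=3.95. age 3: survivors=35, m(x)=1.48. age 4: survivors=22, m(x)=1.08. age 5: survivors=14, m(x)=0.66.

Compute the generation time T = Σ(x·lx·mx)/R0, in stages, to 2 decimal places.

2.45

lx = nx/n0 = nx/120: 1, 0.6, 0.41667…, 0.29167…, 0.18333…, 0.11667…
lx·mx: 0, 0, 1.645833…, 0.431667…, 0.198…, 0.077… → R0 = 2.3525…
x·lx·mx: 0, 0, 3.291667…, 1.295…, 0.792…, 0.385… → Σ = 5.763667…
T = 5.763667… / 2.3525… = 2.450018… → 2.45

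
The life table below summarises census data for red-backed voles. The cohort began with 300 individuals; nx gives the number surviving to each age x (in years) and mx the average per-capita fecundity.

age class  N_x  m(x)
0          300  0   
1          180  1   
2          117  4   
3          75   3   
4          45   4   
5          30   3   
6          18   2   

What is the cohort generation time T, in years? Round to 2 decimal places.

lx = nx/n0 = nx/300: 1, 0.6, 0.39, 0.25, 0.15, 0.1, 0.06
lx·mx: 0, 0.6, 1.56, 0.75, 0.6, 0.3, 0.12 → R0 = 3.93
x·lx·mx: 0, 0.6, 3.12, 2.25, 2.4, 1.5, 0.72 → Σ = 10.59
T = 10.59 / 3.93 = 2.694656… → 2.69

2.69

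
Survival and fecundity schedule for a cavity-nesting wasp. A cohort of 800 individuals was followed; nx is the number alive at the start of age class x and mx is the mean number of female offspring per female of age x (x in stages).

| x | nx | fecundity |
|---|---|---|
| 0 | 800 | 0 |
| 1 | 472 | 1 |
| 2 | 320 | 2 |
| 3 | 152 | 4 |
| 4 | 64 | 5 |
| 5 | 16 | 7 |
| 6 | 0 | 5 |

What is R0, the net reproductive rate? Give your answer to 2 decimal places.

lx = nx/n0 = nx/800: 1, 0.59, 0.4, 0.19, 0.08, 0.02, 0
lx·mx by age: 0, 0.59, 0.8, 0.76, 0.4, 0.14, 0
R0 = Σ lx·mx = 2.69 → 2.69

2.69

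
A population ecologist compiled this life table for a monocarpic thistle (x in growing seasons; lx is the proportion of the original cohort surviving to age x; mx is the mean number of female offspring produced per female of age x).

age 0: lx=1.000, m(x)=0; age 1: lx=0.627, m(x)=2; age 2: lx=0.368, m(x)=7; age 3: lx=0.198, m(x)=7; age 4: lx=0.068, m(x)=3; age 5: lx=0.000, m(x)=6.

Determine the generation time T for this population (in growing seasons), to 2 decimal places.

lx·mx: 0, 1.254, 2.576, 1.386, 0.204, 0 → R0 = 5.42
x·lx·mx: 0, 1.254, 5.152, 4.158, 0.816, 0 → Σ = 11.38
T = 11.38 / 5.42 = 2.099631… → 2.10

2.10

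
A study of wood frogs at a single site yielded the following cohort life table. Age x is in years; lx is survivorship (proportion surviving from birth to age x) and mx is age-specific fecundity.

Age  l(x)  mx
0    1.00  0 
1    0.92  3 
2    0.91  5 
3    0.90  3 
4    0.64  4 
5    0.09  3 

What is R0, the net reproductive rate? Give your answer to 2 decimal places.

12.84

lx·mx by age: 0, 2.76, 4.55, 2.7, 2.56, 0.27
R0 = Σ lx·mx = 12.84 → 12.84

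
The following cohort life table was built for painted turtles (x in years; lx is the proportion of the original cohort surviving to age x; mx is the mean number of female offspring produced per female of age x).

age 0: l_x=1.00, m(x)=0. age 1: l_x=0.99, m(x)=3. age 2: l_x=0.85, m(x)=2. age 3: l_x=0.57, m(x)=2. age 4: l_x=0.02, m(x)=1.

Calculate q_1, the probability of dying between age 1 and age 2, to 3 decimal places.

q_1 = (l_1 − l_2) / l_1 = (0.99 − 0.85) / 0.99
     = 0.14 / 0.99 = 0.141414… → 0.141

0.141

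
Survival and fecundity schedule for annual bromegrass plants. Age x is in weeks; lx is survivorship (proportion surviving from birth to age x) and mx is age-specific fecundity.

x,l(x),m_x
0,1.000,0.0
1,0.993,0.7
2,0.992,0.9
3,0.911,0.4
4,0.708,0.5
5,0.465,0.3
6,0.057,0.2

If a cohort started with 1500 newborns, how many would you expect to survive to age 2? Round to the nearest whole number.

1488

Expected survivors = N0 · l_2 = 1500 × 0.992 = 1488 → 1488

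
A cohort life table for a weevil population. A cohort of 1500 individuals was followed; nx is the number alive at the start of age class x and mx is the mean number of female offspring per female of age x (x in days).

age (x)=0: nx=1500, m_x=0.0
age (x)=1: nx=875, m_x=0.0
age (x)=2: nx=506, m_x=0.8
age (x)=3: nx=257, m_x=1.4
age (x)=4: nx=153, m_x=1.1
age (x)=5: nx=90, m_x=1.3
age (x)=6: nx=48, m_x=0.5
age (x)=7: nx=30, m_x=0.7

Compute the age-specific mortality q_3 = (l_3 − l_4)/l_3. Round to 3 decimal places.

lx = nx/n0 = nx/1500: 1, 0.58333…, 0.33733…, 0.17133…, 0.102, 0.06, 0.032, 0.02
q_3 = (l_3 − l_4) / l_3 = (0.171333… − 0.102) / 0.171333…
     = 0.069333… / 0.171333… = 0.404669… → 0.405

0.405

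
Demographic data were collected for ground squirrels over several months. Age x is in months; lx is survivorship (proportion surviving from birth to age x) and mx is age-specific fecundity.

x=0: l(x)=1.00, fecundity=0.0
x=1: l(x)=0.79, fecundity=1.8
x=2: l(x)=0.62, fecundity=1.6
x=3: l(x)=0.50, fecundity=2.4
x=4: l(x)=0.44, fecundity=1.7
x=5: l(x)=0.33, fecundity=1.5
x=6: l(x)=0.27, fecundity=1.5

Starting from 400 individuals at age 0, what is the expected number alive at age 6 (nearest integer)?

108

Expected survivors = N0 · l_6 = 400 × 0.27 = 108 → 108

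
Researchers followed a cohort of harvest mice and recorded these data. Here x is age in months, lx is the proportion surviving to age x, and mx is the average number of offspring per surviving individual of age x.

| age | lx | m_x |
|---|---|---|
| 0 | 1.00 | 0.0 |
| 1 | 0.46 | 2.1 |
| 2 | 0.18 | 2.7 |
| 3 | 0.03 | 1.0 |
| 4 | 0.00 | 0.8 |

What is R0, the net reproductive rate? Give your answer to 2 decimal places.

1.48

lx·mx by age: 0, 0.966, 0.486, 0.03, 0
R0 = Σ lx·mx = 1.482 → 1.48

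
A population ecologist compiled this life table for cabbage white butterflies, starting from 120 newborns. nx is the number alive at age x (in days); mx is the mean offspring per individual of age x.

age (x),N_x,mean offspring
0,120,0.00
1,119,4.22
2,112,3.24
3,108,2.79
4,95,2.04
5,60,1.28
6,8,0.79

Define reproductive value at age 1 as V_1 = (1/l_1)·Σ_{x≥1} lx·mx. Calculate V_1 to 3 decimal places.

lx = nx/n0 = nx/120: 1, 0.99167…, 0.93333…, 0.9, 0.79167…, 0.5, 0.06667…
lx·mx for x ≥ 1: 4.184833…, 3.024…, 2.511, 1.615…, 0.64, 0.052667… → sum = 12.0275…
V_1 = 12.0275… / l_1 = 12.0275… / 0.991667… = 12.128571… → 12.129

12.129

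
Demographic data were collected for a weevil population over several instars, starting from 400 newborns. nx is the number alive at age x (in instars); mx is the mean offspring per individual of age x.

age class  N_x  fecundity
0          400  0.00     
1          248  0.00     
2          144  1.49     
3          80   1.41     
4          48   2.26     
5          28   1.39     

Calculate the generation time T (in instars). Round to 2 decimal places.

2.94

lx = nx/n0 = nx/400: 1, 0.62, 0.36, 0.2, 0.12, 0.07
lx·mx: 0, 0, 0.5364, 0.282, 0.2712, 0.0973 → R0 = 1.1869
x·lx·mx: 0, 0, 1.0728, 0.846, 1.0848, 0.4865 → Σ = 3.4901
T = 3.4901 / 1.1869 = 2.940517… → 2.94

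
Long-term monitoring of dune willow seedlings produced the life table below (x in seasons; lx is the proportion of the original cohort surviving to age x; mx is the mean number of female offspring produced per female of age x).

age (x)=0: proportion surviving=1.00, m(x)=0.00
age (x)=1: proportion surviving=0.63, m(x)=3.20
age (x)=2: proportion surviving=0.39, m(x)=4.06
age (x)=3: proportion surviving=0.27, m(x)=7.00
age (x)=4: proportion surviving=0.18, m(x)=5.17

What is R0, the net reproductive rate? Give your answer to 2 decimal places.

lx·mx by age: 0, 2.016, 1.5834, 1.89, 0.9306
R0 = Σ lx·mx = 6.42 → 6.42

6.42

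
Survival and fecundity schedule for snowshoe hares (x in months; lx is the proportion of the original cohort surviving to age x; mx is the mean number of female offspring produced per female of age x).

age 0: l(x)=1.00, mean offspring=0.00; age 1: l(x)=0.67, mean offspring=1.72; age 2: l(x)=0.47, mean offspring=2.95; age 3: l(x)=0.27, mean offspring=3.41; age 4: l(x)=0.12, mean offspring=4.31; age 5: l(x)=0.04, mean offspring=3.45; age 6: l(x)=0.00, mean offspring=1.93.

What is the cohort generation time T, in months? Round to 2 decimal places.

lx·mx: 0, 1.1524, 1.3865, 0.9207, 0.5172, 0.138, 0 → R0 = 4.1148
x·lx·mx: 0, 1.1524, 2.773, 2.7621, 2.0688, 0.69, 0 → Σ = 9.4463
T = 9.4463 / 4.1148 = 2.295689… → 2.30

2.30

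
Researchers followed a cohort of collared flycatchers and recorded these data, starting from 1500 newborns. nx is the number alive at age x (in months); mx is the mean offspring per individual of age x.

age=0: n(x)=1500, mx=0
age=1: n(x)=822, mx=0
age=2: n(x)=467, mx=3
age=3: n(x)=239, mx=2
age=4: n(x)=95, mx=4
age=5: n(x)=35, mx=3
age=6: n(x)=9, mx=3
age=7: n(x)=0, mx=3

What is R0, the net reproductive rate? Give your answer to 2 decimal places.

lx = nx/n0 = nx/1500: 1, 0.548, 0.31133…, 0.15933…, 0.06333…, 0.02333…, 0.006, 0
lx·mx by age: 0, 0, 0.934…, 0.318667…, 0.253333…, 0.07…, 0.018, 0
R0 = Σ lx·mx = 1.594… → 1.59

1.59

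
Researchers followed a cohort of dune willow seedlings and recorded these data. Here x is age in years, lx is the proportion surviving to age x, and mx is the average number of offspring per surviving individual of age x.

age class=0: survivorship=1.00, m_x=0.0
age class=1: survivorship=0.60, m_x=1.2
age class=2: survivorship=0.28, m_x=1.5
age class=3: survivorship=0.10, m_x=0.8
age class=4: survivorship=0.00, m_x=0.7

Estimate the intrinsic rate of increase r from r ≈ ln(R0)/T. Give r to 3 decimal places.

R0 = Σ lx·mx = 0 + 0.72 + 0.42 + 0.08 + 0 = 1.22
Σ x·lx·mx = 1.8; T = 1.8/1.22 = 1.47541…
r ≈ ln(R0)/T = ln(1.22)/1.47541… = 0.13478… → 0.135

0.135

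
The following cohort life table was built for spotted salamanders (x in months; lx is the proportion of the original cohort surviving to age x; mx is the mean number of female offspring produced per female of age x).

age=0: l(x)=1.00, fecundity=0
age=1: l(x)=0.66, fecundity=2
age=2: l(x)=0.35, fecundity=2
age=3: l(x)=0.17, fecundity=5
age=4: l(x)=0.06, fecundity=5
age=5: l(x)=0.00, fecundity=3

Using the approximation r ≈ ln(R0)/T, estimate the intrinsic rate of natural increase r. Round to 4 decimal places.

R0 = Σ lx·mx = 0 + 1.32 + 0.7 + 0.85 + 0.3 + 0 = 3.17
Σ x·lx·mx = 6.47; T = 6.47/3.17 = 2.04101…
r ≈ ln(R0)/T = ln(3.17)/2.04101… = 0.565275… → 0.5653

0.5653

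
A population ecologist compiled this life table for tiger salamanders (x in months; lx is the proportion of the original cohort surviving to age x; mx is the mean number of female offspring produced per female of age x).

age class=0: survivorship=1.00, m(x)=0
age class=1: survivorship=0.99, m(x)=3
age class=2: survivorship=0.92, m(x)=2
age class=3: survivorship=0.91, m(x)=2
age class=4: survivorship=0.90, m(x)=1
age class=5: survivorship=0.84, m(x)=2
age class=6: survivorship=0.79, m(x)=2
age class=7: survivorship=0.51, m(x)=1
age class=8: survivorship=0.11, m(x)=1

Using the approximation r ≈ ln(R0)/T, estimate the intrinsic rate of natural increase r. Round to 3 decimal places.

R0 = Σ lx·mx = 0 + 2.97 + 1.84 + 1.82 + 0.9 + 1.68 + 1.58 + 0.51 + 0.11 = 11.41
Σ x·lx·mx = 38.04; T = 38.04/11.41 = 3.33392…
r ≈ ln(R0)/T = ln(11.41)/3.33392… = 0.73022… → 0.730

0.730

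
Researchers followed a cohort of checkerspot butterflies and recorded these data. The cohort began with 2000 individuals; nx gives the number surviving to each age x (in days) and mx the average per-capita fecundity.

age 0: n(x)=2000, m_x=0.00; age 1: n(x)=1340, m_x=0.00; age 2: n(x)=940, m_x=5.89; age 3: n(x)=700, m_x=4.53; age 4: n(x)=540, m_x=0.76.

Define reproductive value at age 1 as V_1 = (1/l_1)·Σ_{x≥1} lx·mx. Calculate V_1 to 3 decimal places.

6.804

lx = nx/n0 = nx/2000: 1, 0.67, 0.47, 0.35, 0.27
lx·mx for x ≥ 1: 0, 2.7683, 1.5855, 0.2052 → sum = 4.559
V_1 = 4.559 / l_1 = 4.559 / 0.67 = 6.804478… → 6.804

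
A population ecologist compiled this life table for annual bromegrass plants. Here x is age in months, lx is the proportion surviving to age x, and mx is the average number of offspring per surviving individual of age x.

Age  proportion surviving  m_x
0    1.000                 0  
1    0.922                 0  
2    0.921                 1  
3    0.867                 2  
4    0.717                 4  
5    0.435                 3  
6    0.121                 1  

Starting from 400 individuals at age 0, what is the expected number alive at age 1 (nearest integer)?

Expected survivors = N0 · l_1 = 400 × 0.922 = 368.8 → 369

369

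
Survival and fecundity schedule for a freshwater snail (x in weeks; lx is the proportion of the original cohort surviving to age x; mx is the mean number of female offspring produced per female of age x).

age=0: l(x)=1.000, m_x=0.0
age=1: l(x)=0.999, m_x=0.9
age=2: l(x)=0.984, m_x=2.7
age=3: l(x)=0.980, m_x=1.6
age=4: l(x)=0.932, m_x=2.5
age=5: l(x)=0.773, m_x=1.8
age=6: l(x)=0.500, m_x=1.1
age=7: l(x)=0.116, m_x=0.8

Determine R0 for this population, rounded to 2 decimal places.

lx·mx by age: 0, 0.8991, 2.6568, 1.568, 2.33, 1.3914, 0.55, 0.0928
R0 = Σ lx·mx = 9.4881 → 9.49

9.49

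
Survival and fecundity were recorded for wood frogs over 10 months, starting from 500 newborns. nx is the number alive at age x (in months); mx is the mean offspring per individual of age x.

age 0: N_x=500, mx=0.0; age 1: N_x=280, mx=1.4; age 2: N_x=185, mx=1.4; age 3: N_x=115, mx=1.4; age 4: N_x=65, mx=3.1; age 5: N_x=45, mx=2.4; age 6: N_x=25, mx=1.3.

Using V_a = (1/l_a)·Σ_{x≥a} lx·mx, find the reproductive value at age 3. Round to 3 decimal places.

lx = nx/n0 = nx/500: 1, 0.56, 0.37, 0.23, 0.13, 0.09, 0.05
lx·mx for x ≥ 3: 0.322, 0.403, 0.216, 0.065 → sum = 1.006
V_3 = 1.006 / l_3 = 1.006 / 0.23 = 4.373913… → 4.374

4.374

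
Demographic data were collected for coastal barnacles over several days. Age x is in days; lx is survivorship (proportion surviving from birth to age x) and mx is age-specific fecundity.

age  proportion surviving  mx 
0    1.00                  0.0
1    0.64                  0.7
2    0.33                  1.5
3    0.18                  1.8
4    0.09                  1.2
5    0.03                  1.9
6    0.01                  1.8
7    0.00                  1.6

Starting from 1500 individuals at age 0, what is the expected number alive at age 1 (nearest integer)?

960

Expected survivors = N0 · l_1 = 1500 × 0.64 = 960 → 960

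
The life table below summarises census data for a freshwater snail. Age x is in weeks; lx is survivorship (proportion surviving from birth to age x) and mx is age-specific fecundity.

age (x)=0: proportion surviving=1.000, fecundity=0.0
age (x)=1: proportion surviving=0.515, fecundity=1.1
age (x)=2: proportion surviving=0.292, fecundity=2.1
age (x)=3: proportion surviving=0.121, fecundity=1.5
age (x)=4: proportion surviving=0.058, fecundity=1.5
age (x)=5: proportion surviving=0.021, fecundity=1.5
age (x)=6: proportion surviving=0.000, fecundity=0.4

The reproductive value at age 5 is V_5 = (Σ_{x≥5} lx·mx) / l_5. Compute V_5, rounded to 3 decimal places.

lx·mx for x ≥ 5: 0.0315, 0 → sum = 0.0315
V_5 = 0.0315 / l_5 = 0.0315 / 0.021 = 1.5 → 1.500

1.500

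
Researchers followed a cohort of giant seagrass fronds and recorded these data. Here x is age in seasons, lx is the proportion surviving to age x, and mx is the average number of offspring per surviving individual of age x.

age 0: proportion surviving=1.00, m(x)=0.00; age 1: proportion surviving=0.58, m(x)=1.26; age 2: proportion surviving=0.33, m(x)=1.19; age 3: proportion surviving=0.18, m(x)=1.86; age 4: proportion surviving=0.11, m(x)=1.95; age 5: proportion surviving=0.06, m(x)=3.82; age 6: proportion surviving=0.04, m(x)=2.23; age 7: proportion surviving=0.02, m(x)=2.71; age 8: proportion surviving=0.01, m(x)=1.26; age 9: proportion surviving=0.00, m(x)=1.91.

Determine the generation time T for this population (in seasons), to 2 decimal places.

2.69

lx·mx: 0, 0.7308, 0.3927, 0.3348, 0.2145, 0.2292, 0.0892, 0.0542, 0.0126, 0 → R0 = 2.058
x·lx·mx: 0, 0.7308, 0.7854, 1.0044, 0.858, 1.146, 0.5352, 0.3794, 0.1008, 0 → Σ = 5.54
T = 5.54 / 2.058 = 2.691934… → 2.69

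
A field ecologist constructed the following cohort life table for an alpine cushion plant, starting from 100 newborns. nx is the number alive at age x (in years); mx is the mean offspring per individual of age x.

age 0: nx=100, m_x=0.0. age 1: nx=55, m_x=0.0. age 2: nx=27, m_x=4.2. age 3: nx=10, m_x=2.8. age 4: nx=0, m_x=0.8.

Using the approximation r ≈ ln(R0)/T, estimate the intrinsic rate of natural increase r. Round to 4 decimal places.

lx = nx/n0 = nx/100: 1, 0.55, 0.27, 0.1, 0
R0 = Σ lx·mx = 0 + 0 + 1.134 + 0.28 + 0 = 1.414
Σ x·lx·mx = 3.108; T = 3.108/1.414 = 2.19802…
r ≈ ln(R0)/T = ln(1.414)/2.19802… = 0.157607… → 0.1576

0.1576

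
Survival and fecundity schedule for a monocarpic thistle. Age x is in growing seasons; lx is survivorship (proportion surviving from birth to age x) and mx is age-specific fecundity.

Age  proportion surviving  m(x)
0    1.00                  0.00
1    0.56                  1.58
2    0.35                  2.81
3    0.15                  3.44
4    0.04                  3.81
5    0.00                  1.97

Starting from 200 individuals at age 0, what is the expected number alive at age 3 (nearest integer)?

Expected survivors = N0 · l_3 = 200 × 0.15 = 30 → 30

30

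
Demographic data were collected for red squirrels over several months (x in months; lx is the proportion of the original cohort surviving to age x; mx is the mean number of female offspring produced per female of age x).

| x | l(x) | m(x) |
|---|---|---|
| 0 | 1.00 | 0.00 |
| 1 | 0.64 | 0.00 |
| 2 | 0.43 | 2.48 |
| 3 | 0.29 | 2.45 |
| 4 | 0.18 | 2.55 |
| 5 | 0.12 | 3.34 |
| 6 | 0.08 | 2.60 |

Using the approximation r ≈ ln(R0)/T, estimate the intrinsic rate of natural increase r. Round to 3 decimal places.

R0 = Σ lx·mx = 0 + 0 + 1.0664 + 0.7105 + 0.459 + 0.4008 + 0.208 = 2.8447
Σ x·lx·mx = 9.3523; T = 9.3523/2.8447 = 3.28762…
r ≈ ln(R0)/T = ln(2.8447)/3.28762… = 0.318… → 0.318

0.318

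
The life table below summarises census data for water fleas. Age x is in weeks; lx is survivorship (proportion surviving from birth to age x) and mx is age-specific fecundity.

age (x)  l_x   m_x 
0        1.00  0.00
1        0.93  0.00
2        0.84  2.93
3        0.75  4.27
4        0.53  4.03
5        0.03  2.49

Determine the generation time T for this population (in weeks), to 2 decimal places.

2.98

lx·mx: 0, 0, 2.4612, 3.2025, 2.1359, 0.0747 → R0 = 7.8743
x·lx·mx: 0, 0, 4.9224, 9.6075, 8.5436, 0.3735 → Σ = 23.447
T = 23.447 / 7.8743 = 2.977662… → 2.98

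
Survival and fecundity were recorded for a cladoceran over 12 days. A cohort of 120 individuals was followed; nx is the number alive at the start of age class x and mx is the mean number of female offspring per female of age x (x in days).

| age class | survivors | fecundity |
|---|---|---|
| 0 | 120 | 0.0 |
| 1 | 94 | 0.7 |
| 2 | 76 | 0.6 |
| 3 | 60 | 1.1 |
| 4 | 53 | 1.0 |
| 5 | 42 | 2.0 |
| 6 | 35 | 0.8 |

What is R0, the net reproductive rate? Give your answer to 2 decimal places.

2.85

lx = nx/n0 = nx/120: 1, 0.78333…, 0.63333…, 0.5, 0.44167…, 0.35, 0.29167…
lx·mx by age: 0, 0.548333…, 0.38…, 0.55, 0.441667…, 0.7, 0.233333…
R0 = Σ lx·mx = 2.853333… → 2.85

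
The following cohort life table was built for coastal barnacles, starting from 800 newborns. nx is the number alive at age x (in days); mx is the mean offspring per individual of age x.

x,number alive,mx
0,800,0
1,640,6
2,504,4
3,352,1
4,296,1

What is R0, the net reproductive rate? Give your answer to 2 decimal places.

8.13

lx = nx/n0 = nx/800: 1, 0.8, 0.63, 0.44, 0.37
lx·mx by age: 0, 4.8, 2.52, 0.44, 0.37
R0 = Σ lx·mx = 8.13 → 8.13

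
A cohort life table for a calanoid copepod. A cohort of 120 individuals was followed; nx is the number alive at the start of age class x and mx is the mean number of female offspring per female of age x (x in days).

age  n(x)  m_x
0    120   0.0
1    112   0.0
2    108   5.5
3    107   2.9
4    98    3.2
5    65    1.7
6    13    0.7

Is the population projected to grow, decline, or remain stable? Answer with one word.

lx = nx/n0 = nx/120: 1, 0.93333…, 0.9, 0.89167…, 0.81667…, 0.54167…, 0.10833…
R0 = Σ lx·mx = 0 + 0 + 4.95 + 2.585833… + 2.613333… + 0.920833… + 0.075833… = 11.145833…
R0 > 1, so the population is growing.

growing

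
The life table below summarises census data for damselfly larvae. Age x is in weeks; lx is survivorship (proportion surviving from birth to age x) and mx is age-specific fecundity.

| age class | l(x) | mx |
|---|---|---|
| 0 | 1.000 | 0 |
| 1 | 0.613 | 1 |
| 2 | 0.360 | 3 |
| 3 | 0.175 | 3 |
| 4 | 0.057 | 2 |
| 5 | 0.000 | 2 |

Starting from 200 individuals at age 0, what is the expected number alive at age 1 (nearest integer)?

Expected survivors = N0 · l_1 = 200 × 0.613 = 122.6 → 123

123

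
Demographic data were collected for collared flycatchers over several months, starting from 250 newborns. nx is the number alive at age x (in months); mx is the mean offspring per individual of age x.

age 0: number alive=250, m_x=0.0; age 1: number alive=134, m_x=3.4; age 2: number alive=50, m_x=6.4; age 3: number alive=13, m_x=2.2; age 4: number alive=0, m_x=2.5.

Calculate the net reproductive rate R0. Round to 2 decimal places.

lx = nx/n0 = nx/250: 1, 0.536, 0.2, 0.052, 0
lx·mx by age: 0, 1.8224, 1.28, 0.1144, 0
R0 = Σ lx·mx = 3.2168 → 3.22

3.22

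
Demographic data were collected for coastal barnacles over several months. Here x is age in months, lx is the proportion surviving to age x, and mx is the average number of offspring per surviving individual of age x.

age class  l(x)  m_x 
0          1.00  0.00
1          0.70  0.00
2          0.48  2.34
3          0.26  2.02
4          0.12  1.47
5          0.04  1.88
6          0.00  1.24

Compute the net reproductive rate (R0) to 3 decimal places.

1.900

lx·mx by age: 0, 0, 1.1232, 0.5252, 0.1764, 0.0752, 0
R0 = Σ lx·mx = 1.9 → 1.900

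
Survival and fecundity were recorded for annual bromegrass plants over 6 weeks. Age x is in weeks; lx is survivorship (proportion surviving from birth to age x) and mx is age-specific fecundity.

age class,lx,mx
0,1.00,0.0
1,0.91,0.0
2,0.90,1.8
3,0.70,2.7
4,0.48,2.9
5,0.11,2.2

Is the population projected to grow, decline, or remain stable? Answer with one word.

R0 = Σ lx·mx = 0 + 0 + 1.62 + 1.89 + 1.392 + 0.242 = 5.144
R0 > 1, so the population is growing.

growing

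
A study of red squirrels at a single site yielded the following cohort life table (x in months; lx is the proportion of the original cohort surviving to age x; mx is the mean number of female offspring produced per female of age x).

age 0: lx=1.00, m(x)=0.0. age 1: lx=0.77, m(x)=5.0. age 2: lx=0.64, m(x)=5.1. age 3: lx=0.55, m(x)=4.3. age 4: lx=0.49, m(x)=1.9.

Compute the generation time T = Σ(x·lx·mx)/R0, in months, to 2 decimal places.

2.04

lx·mx: 0, 3.85, 3.264, 2.365, 0.931 → R0 = 10.41
x·lx·mx: 0, 3.85, 6.528, 7.095, 3.724 → Σ = 21.197
T = 21.197 / 10.41 = 2.036215… → 2.04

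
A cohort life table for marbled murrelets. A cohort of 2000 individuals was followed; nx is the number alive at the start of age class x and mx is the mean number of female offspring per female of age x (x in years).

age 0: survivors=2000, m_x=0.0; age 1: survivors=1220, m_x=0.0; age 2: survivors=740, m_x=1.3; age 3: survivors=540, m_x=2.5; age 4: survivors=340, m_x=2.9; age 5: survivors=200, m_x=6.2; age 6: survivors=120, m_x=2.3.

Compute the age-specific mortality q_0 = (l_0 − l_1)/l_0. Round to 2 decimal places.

0.39

lx = nx/n0 = nx/2000: 1, 0.61, 0.37, 0.27, 0.17, 0.1, 0.06
q_0 = (l_0 − l_1) / l_0 = (1 − 0.61) / 1
     = 0.39 / 1 = 0.39 → 0.39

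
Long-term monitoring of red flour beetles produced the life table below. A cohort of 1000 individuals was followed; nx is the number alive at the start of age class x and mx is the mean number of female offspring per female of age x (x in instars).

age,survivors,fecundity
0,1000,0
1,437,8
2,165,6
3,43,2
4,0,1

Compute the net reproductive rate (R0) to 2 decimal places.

4.57

lx = nx/n0 = nx/1000: 1, 0.437, 0.165, 0.043, 0
lx·mx by age: 0, 3.496, 0.99, 0.086, 0
R0 = Σ lx·mx = 4.572 → 4.57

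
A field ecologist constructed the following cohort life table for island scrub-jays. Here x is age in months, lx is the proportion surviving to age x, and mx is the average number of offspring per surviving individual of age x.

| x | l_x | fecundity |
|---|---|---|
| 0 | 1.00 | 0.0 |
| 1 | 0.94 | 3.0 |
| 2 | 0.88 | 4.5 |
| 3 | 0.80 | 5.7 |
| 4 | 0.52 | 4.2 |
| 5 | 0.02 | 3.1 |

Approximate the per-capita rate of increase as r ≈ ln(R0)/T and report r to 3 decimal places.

1.059

R0 = Σ lx·mx = 0 + 2.82 + 3.96 + 4.56 + 2.184 + 0.062 = 13.586
Σ x·lx·mx = 33.466; T = 33.466/13.586 = 2.46327…
r ≈ ln(R0)/T = ln(13.586)/2.46327… = 1.05918… → 1.059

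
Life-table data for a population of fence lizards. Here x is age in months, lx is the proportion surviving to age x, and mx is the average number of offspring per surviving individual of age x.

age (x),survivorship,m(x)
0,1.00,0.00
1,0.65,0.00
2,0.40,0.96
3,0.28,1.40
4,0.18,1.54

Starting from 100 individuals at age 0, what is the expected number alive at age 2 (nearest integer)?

Expected survivors = N0 · l_2 = 100 × 0.40 = 40 → 40

40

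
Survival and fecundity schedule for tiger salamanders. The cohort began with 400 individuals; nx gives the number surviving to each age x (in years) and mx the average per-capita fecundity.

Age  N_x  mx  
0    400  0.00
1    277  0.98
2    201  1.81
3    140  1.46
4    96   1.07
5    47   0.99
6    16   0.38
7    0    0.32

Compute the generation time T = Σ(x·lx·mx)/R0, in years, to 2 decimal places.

2.30

lx = nx/n0 = nx/400: 1, 0.6925, 0.5025, 0.35, 0.24, 0.1175, 0.04, 0
lx·mx: 0, 0.67865, 0.909525, 0.511, 0.2568, 0.116325, 0.0152, 0 → R0 = 2.4875
x·lx·mx: 0, 0.67865, 1.81905, 1.533, 1.0272, 0.581625, 0.0912, 0 → Σ = 5.730725
T = 5.730725 / 2.4875 = 2.303809… → 2.30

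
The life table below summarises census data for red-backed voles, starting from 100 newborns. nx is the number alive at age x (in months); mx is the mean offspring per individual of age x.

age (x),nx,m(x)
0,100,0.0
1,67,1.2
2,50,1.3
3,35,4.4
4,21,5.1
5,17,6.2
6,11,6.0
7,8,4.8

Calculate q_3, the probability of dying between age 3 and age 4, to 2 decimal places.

0.40

lx = nx/n0 = nx/100: 1, 0.67, 0.5, 0.35, 0.21, 0.17, 0.11, 0.08
q_3 = (l_3 − l_4) / l_3 = (0.35 − 0.21) / 0.35
     = 0.14 / 0.35 = 0.4 → 0.40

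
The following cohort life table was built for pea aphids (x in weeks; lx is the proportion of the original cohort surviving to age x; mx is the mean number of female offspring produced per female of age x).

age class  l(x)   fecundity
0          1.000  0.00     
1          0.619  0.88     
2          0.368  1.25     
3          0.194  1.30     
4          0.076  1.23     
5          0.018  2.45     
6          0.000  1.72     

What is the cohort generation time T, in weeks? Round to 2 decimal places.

2.02

lx·mx: 0, 0.54472, 0.46, 0.2522, 0.09348, 0.0441, 0 → R0 = 1.3945
x·lx·mx: 0, 0.54472, 0.92, 0.7566, 0.37392, 0.2205, 0 → Σ = 2.81574
T = 2.81574 / 1.3945 = 2.019175… → 2.02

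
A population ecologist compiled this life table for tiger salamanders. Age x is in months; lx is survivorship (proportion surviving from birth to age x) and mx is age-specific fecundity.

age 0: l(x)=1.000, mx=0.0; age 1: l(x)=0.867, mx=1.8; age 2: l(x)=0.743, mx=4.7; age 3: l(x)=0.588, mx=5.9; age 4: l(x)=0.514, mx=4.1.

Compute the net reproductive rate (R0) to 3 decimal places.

lx·mx by age: 0, 1.5606, 3.4921, 3.4692, 2.1074
R0 = Σ lx·mx = 10.6293 → 10.629

10.629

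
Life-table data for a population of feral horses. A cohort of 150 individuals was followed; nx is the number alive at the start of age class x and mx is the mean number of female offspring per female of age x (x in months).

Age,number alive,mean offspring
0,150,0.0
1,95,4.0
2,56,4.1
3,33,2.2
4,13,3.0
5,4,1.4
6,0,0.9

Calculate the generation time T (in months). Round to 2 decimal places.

lx = nx/n0 = nx/150: 1, 0.63333…, 0.37333…, 0.22, 0.08667…, 0.02667…, 0
lx·mx: 0, 2.533333…, 1.530667…, 0.484, 0.26…, 0.037333…, 0 → R0 = 4.845333…
x·lx·mx: 0, 2.533333…, 3.061333…, 1.452, 1.04…, 0.186667…, 0 → Σ = 8.273333…
T = 8.273333… / 4.845333… = 1.707485… → 1.71

1.71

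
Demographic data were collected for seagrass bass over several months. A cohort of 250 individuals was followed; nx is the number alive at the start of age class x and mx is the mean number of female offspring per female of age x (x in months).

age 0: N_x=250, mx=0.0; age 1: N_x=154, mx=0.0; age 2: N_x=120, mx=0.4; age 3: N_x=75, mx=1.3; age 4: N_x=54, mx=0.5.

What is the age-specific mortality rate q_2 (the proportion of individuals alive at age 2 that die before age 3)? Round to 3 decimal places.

lx = nx/n0 = nx/250: 1, 0.616, 0.48, 0.3, 0.216
q_2 = (l_2 − l_3) / l_2 = (0.48 − 0.3) / 0.48
     = 0.18 / 0.48 = 0.375 → 0.375

0.375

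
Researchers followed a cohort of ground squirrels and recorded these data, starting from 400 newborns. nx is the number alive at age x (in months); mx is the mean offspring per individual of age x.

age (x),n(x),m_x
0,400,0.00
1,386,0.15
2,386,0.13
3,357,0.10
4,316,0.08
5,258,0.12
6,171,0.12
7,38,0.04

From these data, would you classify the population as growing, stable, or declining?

declining

lx = nx/n0 = nx/400: 1, 0.965, 0.965, 0.8925, 0.79, 0.645, 0.4275, 0.095
R0 = Σ lx·mx = 0 + 0.14475 + 0.12545 + 0.08925 + 0.0632 + 0.0774 + 0.0513 + 0.0038 = 0.55515
R0 < 1, so the population is declining.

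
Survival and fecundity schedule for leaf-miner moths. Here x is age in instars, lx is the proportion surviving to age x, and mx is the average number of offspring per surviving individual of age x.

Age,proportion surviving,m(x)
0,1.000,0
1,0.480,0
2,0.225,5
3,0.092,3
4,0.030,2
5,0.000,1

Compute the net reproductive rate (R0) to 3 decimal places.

lx·mx by age: 0, 0, 1.125, 0.276, 0.06, 0
R0 = Σ lx·mx = 1.461 → 1.461

1.461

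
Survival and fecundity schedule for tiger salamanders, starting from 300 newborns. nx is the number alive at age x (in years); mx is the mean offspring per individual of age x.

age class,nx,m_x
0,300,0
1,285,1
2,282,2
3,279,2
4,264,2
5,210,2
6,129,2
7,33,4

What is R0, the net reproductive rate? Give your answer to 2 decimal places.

lx = nx/n0 = nx/300: 1, 0.95, 0.94, 0.93, 0.88, 0.7, 0.43, 0.11
lx·mx by age: 0, 0.95, 1.88, 1.86, 1.76, 1.4, 0.86, 0.44
R0 = Σ lx·mx = 9.15 → 9.15

9.15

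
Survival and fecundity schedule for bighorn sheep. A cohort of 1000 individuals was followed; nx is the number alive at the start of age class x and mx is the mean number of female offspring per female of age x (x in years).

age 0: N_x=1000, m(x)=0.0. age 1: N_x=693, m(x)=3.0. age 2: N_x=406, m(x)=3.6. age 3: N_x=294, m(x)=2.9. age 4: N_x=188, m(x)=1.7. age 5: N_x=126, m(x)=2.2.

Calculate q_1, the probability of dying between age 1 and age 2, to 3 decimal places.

lx = nx/n0 = nx/1000: 1, 0.693, 0.406, 0.294, 0.188, 0.126
q_1 = (l_1 − l_2) / l_1 = (0.693 − 0.406) / 0.693
     = 0.287 / 0.693 = 0.414141… → 0.414

0.414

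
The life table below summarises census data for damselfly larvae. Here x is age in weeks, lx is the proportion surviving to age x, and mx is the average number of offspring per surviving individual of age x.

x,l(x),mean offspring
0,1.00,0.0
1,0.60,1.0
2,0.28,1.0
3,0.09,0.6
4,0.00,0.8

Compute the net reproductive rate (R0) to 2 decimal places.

0.93

lx·mx by age: 0, 0.6, 0.28, 0.054, 0
R0 = Σ lx·mx = 0.934 → 0.93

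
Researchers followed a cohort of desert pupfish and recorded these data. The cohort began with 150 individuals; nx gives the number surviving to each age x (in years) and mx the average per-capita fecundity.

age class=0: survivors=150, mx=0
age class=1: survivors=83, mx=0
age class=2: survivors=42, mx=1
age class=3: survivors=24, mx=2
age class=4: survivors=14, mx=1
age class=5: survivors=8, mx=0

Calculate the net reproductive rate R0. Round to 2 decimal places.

lx = nx/n0 = nx/150: 1, 0.55333…, 0.28, 0.16, 0.09333…, 0.05333…
lx·mx by age: 0, 0, 0.28, 0.32, 0.093333…, 0
R0 = Σ lx·mx = 0.693333… → 0.69

0.69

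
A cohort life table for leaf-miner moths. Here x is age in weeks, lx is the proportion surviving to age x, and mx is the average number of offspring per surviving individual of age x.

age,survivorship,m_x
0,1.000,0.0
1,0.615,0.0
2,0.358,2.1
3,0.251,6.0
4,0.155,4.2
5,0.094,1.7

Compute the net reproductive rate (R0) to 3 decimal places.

3.069

lx·mx by age: 0, 0, 0.7518, 1.506, 0.651, 0.1598
R0 = Σ lx·mx = 3.0686 → 3.069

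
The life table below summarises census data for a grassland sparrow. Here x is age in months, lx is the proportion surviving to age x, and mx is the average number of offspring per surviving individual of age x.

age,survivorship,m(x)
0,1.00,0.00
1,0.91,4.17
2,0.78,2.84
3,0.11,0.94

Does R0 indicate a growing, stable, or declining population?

R0 = Σ lx·mx = 0 + 3.7947 + 2.2152 + 0.1034 = 6.1133
R0 > 1, so the population is growing.

growing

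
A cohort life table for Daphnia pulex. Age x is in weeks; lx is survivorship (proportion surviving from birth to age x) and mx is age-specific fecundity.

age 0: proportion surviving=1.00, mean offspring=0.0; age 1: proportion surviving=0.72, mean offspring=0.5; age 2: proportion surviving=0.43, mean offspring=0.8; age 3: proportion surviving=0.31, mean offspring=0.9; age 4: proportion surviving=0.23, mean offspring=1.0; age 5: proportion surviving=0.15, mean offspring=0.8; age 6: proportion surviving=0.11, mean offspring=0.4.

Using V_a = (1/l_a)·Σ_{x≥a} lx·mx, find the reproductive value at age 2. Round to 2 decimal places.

lx·mx for x ≥ 2: 0.344, 0.279, 0.23, 0.12, 0.044 → sum = 1.017
V_2 = 1.017 / l_2 = 1.017 / 0.43 = 2.365116… → 2.37

2.37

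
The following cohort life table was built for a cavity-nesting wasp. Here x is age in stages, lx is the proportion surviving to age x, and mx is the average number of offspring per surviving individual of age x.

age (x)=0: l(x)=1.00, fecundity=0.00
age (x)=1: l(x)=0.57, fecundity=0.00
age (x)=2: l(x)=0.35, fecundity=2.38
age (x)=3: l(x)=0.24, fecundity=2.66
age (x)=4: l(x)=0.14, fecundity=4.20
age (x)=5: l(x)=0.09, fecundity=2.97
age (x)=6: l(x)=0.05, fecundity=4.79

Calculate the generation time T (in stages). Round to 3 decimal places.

lx·mx: 0, 0, 0.833, 0.6384, 0.588, 0.2673, 0.2395 → R0 = 2.5662
x·lx·mx: 0, 0, 1.666, 1.9152, 2.352, 1.3365, 1.437 → Σ = 8.7067
T = 8.7067 / 2.5662 = 3.392838… → 3.393

3.393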